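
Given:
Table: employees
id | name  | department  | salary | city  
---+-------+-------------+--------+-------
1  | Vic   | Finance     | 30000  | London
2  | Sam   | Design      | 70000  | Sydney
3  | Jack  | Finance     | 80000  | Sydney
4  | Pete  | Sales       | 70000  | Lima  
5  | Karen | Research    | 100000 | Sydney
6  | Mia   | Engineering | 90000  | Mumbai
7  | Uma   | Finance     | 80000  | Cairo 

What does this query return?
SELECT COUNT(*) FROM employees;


COUNT(*) counts all rows

7


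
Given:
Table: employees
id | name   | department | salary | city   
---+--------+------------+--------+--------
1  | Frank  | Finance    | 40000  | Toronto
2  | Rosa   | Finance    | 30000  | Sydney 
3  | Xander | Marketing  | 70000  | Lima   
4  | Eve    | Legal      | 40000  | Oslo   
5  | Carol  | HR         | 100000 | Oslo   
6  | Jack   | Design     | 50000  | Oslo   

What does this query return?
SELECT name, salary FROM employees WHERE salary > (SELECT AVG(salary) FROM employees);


Subquery: AVG(salary) = 55000.0
Filtering: salary > 55000.0
  Xander (70000) -> MATCH
  Carol (100000) -> MATCH


2 rows:
Xander, 70000
Carol, 100000


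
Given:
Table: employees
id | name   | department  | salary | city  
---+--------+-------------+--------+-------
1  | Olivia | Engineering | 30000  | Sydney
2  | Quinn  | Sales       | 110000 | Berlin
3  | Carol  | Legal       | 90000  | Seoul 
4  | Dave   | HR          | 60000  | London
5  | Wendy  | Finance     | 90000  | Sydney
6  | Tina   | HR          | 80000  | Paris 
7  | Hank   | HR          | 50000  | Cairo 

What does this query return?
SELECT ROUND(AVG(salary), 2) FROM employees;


SUM(salary) = 510000
COUNT = 7
ROUND(AVG, 2) = ROUND(510000 / 7, 2) = 72857.14

72857.14


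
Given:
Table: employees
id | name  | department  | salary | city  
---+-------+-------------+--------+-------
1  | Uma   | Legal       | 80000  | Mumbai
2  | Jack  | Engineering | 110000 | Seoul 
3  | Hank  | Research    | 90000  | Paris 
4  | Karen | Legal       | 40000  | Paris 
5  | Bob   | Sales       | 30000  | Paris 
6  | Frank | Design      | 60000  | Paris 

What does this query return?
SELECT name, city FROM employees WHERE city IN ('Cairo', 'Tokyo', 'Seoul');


Filtering: city IN ('Cairo', 'Tokyo', 'Seoul')
Matching: 1 rows

1 rows:
Jack, Seoul


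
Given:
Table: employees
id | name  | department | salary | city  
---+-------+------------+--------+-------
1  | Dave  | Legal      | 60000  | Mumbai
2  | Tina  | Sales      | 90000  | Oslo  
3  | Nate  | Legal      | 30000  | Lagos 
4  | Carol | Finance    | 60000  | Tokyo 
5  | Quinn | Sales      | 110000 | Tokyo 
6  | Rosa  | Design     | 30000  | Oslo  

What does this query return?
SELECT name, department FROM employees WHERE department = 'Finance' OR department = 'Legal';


Filtering: department = 'Finance' OR 'Legal'
Matching: 3 rows

3 rows:
Dave, Legal
Nate, Legal
Carol, Finance


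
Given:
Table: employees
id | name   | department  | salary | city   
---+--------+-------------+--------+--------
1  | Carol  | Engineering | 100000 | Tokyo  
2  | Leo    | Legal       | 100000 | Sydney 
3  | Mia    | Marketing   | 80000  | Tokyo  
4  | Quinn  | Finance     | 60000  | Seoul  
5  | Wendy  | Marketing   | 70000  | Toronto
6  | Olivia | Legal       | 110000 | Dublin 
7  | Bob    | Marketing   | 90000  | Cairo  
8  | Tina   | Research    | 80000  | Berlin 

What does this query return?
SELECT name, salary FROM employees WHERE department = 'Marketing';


Filtering: department = 'Marketing'
Matching rows: 3

3 rows:
Mia, 80000
Wendy, 70000
Bob, 90000


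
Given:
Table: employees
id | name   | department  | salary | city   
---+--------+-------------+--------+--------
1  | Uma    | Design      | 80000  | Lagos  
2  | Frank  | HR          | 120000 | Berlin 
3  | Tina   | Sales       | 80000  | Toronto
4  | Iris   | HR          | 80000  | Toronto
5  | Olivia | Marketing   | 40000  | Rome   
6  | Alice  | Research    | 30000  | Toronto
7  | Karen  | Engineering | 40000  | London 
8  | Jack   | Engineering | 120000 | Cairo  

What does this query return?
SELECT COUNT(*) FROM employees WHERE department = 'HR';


Counting rows where department = 'HR'
  Frank -> MATCH
  Iris -> MATCH


2


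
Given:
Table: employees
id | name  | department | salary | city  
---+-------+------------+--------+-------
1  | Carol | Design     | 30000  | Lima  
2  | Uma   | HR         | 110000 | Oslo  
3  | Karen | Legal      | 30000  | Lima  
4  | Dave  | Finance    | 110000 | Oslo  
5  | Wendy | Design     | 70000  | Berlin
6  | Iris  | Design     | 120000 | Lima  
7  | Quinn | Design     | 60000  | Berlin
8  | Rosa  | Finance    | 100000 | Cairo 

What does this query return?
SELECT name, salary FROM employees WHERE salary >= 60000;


Filtering: salary >= 60000
Matching: 6 rows

6 rows:
Uma, 110000
Dave, 110000
Wendy, 70000
Iris, 120000
Quinn, 60000
Rosa, 100000


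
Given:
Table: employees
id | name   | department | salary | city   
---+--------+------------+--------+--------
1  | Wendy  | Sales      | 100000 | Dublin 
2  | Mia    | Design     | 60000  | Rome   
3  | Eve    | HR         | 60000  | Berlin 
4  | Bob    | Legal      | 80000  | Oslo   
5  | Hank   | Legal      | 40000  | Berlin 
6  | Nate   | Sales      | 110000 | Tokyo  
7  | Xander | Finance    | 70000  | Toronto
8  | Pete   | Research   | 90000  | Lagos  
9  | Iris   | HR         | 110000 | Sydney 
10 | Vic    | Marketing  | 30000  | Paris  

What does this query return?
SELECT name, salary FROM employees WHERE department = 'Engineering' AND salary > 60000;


Filtering: department = 'Engineering' AND salary > 60000
Matching: 0 rows

Empty result set (0 rows)


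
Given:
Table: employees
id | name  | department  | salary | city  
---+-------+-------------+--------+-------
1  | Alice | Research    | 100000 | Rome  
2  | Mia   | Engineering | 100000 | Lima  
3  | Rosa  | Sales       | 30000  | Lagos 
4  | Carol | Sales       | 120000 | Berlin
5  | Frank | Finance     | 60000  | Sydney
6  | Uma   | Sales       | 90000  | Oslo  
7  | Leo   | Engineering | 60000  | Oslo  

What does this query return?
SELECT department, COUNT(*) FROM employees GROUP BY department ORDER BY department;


Assigning each row to its department group:
  Alice -> Research
  Mia -> Engineering
  Rosa -> Sales
  Carol -> Sales
  Frank -> Finance
  Uma -> Sales
  Leo -> Engineering


4 groups:
Engineering, 2
Finance, 1
Research, 1
Sales, 3


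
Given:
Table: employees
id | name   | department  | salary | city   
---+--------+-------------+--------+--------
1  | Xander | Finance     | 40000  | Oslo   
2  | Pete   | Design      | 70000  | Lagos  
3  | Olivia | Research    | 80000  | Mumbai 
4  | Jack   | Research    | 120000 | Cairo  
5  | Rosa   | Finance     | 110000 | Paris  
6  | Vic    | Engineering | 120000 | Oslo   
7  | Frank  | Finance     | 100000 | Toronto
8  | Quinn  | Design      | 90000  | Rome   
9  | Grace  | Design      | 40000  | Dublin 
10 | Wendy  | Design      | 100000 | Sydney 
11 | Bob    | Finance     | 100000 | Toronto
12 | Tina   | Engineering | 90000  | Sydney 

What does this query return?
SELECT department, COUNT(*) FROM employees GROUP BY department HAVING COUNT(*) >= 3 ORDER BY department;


Groups with count >= 3:
  Design: 4 -> PASS
  Finance: 4 -> PASS
  Engineering: 2 -> filtered out
  Research: 2 -> filtered out


2 groups:
Design, 4
Finance, 4


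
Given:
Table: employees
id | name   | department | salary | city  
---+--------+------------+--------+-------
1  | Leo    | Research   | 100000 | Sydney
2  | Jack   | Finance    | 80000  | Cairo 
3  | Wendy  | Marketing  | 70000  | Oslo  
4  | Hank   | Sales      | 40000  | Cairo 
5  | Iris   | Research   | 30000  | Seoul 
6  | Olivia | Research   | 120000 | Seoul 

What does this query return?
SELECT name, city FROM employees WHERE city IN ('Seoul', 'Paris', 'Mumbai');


Filtering: city IN ('Seoul', 'Paris', 'Mumbai')
Matching: 2 rows

2 rows:
Iris, Seoul
Olivia, Seoul


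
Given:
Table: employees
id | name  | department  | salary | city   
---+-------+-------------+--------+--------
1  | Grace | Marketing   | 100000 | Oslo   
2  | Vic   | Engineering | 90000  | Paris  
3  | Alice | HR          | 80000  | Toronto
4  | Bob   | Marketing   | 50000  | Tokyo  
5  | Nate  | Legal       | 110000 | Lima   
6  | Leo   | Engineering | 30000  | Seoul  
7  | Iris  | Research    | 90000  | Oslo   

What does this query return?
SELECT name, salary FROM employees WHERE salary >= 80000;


Filtering: salary >= 80000
Matching: 5 rows

5 rows:
Grace, 100000
Vic, 90000
Alice, 80000
Nate, 110000
Iris, 90000


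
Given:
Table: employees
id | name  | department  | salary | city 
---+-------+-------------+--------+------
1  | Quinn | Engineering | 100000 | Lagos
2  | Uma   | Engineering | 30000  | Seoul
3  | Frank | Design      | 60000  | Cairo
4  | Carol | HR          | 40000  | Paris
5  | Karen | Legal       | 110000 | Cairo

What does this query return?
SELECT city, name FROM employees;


Projecting columns: city, name

5 rows:
Lagos, Quinn
Seoul, Uma
Cairo, Frank
Paris, Carol
Cairo, Karen


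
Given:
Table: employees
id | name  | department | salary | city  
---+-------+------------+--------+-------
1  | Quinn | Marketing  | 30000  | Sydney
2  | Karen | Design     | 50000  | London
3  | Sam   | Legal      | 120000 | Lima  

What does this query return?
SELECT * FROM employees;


SELECT * returns all 3 rows with all columns

3 rows:
1, Quinn, Marketing, 30000, Sydney
2, Karen, Design, 50000, London
3, Sam, Legal, 120000, Lima


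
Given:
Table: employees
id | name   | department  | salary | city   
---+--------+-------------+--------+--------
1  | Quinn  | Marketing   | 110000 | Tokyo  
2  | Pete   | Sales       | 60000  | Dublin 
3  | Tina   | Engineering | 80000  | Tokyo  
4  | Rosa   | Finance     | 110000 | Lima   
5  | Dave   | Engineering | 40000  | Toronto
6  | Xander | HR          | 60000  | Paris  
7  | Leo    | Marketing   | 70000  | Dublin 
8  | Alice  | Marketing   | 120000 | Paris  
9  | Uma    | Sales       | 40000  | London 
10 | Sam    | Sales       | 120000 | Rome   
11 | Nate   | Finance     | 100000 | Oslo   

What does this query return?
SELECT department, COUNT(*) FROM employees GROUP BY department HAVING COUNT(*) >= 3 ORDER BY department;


Groups with count >= 3:
  Marketing: 3 -> PASS
  Sales: 3 -> PASS
  Engineering: 2 -> filtered out
  Finance: 2 -> filtered out
  HR: 1 -> filtered out


2 groups:
Marketing, 3
Sales, 3


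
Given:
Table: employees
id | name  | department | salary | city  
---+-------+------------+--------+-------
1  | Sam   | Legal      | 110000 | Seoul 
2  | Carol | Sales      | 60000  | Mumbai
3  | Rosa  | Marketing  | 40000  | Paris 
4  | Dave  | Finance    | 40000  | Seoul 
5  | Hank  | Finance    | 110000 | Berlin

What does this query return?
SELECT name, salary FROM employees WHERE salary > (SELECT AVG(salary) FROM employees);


Subquery: AVG(salary) = 72000.0
Filtering: salary > 72000.0
  Sam (110000) -> MATCH
  Hank (110000) -> MATCH


2 rows:
Sam, 110000
Hank, 110000


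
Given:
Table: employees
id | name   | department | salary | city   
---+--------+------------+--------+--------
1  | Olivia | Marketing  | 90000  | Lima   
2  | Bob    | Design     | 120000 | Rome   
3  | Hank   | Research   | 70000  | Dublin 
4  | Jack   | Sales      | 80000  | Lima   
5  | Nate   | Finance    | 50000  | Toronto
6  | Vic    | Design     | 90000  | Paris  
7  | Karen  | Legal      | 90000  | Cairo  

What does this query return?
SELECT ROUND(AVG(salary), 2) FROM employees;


SUM(salary) = 590000
COUNT = 7
ROUND(AVG, 2) = ROUND(590000 / 7, 2) = 84285.71

84285.71


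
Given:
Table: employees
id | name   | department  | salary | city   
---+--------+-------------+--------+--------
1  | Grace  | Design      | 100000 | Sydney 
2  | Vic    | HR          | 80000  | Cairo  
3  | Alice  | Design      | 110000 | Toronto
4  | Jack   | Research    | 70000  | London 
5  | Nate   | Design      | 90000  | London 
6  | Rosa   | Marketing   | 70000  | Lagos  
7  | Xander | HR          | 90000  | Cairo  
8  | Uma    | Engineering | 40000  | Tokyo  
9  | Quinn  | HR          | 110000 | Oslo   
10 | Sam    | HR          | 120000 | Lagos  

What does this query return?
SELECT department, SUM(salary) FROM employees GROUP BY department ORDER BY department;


Summing salary within each department:
  Design: 100000 + 110000 + 90000 = 300000
  Engineering: 40000 = 40000
  HR: 80000 + 90000 + 110000 + 120000 = 400000
  Marketing: 70000 = 70000
  Research: 70000 = 70000


5 groups:
Design, 300000
Engineering, 40000
HR, 400000
Marketing, 70000
Research, 70000


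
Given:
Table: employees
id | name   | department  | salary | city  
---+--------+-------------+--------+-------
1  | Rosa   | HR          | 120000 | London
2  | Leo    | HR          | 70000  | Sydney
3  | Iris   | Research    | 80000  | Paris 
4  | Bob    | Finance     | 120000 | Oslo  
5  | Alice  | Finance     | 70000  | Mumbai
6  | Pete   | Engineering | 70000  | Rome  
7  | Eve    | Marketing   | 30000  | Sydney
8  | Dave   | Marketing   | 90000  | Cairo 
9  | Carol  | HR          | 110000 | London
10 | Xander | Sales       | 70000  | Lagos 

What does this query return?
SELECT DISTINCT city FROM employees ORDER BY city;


All 'city' values (row order): London, Sydney, Paris, Oslo, Mumbai, Rome, Sydney, Cairo, London, Lagos
Removing duplicates leaves 8 unique value(s).

8 values:
Cairo
Lagos
London
Mumbai
Oslo
Paris
Rome
Sydney


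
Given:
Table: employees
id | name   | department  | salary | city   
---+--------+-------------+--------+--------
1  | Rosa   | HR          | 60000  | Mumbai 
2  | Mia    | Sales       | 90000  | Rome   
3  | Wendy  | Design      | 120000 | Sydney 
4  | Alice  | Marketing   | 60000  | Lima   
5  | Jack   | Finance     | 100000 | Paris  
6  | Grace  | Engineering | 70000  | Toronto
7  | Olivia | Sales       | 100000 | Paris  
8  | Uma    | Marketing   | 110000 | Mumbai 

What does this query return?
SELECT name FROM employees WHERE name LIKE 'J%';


LIKE 'J%' matches names starting with 'J'
Matching: 1

1 rows:
Jack


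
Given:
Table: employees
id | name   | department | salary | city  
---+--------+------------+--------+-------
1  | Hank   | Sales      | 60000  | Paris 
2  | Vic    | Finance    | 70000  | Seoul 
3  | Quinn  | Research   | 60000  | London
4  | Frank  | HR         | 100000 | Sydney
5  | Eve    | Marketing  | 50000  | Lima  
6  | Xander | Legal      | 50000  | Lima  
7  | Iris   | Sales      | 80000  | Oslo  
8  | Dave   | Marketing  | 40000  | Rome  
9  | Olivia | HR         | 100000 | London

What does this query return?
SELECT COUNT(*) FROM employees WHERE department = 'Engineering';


Counting rows where department = 'Engineering'


0


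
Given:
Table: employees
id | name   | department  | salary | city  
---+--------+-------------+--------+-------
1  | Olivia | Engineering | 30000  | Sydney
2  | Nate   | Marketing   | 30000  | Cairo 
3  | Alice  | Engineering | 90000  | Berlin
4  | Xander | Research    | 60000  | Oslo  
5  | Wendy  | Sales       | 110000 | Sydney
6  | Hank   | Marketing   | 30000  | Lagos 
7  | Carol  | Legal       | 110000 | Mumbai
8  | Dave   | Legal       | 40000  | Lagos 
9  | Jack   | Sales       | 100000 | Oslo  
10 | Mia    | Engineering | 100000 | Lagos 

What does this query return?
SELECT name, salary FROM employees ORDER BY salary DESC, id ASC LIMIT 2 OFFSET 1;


Sort by salary DESC (id ASC tiebreak), then skip 1 and take 2
Rows 2 through 3

2 rows:
Carol, 110000
Jack, 100000


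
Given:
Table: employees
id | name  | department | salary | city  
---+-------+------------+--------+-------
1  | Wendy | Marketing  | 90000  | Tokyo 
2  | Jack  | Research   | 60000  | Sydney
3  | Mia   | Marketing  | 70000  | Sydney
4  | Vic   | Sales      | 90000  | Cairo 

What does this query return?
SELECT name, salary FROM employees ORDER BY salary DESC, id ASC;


Sorting by salary DESC, then id ASC for ties

4 rows:
Wendy, 90000
Vic, 90000
Mia, 70000
Jack, 60000


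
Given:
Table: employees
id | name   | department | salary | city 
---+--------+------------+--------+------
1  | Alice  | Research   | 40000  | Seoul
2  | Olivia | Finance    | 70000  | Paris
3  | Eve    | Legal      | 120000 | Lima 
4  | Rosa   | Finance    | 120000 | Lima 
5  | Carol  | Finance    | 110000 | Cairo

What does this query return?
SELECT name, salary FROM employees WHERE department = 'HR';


Filtering: department = 'HR'
Matching rows: 0

Empty result set (0 rows)


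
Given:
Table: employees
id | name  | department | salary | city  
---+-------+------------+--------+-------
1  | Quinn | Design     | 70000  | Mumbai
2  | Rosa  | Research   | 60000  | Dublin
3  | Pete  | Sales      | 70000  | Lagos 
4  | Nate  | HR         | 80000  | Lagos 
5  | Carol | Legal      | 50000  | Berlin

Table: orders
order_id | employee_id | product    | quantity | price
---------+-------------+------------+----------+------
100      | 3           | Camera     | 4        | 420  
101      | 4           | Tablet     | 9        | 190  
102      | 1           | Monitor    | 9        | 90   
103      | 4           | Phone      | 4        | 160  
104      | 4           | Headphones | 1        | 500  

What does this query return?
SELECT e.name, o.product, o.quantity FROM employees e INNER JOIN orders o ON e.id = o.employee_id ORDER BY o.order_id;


Joining employees.id = orders.employee_id:
  employee Pete (id=3) -> order Camera
  employee Nate (id=4) -> order Tablet
  employee Quinn (id=1) -> order Monitor
  employee Nate (id=4) -> order Phone
  employee Nate (id=4) -> order Headphones


5 rows:
Pete, Camera, 4
Nate, Tablet, 9
Quinn, Monitor, 9
Nate, Phone, 4
Nate, Headphones, 1


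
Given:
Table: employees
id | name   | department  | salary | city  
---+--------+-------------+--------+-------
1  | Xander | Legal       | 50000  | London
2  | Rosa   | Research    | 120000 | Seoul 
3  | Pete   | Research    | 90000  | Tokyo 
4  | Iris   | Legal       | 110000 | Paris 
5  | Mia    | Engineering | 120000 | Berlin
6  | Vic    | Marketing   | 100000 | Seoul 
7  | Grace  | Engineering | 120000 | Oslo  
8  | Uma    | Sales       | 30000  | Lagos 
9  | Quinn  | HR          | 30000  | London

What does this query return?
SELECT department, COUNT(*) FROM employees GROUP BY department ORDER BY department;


Assigning each row to its department group:
  Xander -> Legal
  Rosa -> Research
  Pete -> Research
  Iris -> Legal
  Mia -> Engineering
  Vic -> Marketing
  Grace -> Engineering
  Uma -> Sales
  Quinn -> HR


6 groups:
Engineering, 2
HR, 1
Legal, 2
Marketing, 1
Research, 2
Sales, 1


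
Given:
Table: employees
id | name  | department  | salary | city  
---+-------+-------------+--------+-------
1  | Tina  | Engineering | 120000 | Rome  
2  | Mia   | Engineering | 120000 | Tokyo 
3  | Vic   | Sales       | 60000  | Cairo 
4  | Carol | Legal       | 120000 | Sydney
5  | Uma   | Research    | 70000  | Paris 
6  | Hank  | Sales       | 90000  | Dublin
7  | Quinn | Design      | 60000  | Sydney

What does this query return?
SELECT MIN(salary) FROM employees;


Salaries: 120000, 120000, 60000, 120000, 70000, 90000, 60000
MIN = 60000

60000


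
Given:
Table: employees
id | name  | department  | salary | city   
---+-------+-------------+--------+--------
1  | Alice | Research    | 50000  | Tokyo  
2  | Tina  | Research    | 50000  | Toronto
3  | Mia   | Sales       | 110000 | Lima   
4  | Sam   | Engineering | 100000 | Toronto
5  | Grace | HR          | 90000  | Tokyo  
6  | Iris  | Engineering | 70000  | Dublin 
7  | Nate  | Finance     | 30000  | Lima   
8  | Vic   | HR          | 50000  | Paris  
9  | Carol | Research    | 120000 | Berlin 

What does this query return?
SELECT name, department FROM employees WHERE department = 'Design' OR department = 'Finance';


Filtering: department = 'Design' OR 'Finance'
Matching: 1 rows

1 rows:
Nate, Finance


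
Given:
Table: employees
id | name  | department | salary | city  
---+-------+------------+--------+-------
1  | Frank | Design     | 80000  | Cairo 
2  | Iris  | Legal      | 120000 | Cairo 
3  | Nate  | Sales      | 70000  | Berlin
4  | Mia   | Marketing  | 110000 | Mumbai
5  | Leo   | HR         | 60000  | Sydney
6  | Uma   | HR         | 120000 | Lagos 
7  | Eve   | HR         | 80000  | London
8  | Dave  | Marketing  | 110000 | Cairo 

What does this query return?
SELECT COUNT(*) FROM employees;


COUNT(*) counts all rows

8


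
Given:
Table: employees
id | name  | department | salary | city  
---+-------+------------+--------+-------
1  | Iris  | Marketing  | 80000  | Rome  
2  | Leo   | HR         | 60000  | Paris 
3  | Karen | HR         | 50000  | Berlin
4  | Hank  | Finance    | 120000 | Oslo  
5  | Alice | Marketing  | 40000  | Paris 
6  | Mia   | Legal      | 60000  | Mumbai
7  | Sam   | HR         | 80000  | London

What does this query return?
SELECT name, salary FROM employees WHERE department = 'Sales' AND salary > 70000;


Filtering: department = 'Sales' AND salary > 70000
Matching: 0 rows

Empty result set (0 rows)


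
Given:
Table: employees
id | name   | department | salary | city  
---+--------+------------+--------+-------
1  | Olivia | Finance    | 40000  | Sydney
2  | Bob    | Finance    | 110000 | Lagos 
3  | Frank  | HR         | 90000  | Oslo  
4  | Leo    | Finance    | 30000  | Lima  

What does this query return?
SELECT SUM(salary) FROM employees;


SUM(salary) = 40000 + 110000 + 90000 + 30000 = 270000

270000


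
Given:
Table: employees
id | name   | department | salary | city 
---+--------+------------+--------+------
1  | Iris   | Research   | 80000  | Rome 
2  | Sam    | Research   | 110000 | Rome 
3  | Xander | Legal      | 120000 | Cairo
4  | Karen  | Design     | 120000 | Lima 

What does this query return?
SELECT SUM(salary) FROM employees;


SUM(salary) = 80000 + 110000 + 120000 + 120000 = 430000

430000


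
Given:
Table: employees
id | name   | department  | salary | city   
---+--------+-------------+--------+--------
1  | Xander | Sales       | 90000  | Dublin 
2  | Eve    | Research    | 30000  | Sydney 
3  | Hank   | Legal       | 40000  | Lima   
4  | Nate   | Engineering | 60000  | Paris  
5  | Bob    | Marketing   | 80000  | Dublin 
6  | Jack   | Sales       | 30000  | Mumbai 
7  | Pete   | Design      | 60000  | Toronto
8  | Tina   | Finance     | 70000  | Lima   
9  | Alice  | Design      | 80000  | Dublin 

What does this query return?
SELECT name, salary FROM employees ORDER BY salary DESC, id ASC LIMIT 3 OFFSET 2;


Sort by salary DESC (id ASC tiebreak), then skip 2 and take 3
Rows 3 through 5

3 rows:
Alice, 80000
Tina, 70000
Nate, 60000


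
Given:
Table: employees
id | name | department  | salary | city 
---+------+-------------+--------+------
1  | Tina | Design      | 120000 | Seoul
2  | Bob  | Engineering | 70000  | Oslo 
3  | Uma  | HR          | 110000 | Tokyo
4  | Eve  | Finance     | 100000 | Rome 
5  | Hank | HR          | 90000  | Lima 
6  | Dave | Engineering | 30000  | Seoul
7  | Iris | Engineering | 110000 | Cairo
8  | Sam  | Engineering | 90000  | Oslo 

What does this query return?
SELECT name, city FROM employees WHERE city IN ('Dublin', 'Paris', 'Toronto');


Filtering: city IN ('Dublin', 'Paris', 'Toronto')
Matching: 0 rows

Empty result set (0 rows)


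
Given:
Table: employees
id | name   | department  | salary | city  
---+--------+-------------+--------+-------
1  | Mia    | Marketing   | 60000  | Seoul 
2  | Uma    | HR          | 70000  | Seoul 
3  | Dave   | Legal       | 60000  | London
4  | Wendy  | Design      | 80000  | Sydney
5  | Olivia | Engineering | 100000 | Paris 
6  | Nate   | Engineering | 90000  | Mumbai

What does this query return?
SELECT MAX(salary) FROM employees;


Salaries: 60000, 70000, 60000, 80000, 100000, 90000
MAX = 100000

100000


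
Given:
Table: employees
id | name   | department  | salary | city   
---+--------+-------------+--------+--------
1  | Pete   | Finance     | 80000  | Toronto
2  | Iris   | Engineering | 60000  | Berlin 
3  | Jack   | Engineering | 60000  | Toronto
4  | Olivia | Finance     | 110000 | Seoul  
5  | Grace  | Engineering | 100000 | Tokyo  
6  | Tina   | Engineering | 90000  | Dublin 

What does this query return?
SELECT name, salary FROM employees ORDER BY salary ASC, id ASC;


Sorting by salary ASC, then id ASC for ties

6 rows:
Iris, 60000
Jack, 60000
Pete, 80000
Tina, 90000
Grace, 100000
Olivia, 110000


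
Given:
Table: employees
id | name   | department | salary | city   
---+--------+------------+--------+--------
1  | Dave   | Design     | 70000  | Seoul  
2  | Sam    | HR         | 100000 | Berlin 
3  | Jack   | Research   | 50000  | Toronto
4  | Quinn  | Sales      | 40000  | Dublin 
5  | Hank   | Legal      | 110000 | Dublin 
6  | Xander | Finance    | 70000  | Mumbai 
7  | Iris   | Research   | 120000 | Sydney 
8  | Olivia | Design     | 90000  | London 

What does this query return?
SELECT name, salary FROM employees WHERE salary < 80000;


Filtering: salary < 80000
Matching: 4 rows

4 rows:
Dave, 70000
Jack, 50000
Quinn, 40000
Xander, 70000


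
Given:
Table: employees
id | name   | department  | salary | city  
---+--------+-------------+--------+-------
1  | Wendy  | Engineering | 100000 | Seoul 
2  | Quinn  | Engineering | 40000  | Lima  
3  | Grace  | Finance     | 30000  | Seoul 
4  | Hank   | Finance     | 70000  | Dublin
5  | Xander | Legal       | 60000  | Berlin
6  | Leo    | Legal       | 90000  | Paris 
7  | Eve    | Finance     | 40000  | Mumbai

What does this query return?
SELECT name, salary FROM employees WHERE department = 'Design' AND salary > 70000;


Filtering: department = 'Design' AND salary > 70000
Matching: 0 rows

Empty result set (0 rows)


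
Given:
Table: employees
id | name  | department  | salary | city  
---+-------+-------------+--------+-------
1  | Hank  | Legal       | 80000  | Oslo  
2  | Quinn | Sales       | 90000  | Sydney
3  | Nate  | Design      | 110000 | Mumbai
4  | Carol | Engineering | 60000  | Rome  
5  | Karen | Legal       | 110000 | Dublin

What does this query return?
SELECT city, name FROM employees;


Projecting columns: city, name

5 rows:
Oslo, Hank
Sydney, Quinn
Mumbai, Nate
Rome, Carol
Dublin, Karen


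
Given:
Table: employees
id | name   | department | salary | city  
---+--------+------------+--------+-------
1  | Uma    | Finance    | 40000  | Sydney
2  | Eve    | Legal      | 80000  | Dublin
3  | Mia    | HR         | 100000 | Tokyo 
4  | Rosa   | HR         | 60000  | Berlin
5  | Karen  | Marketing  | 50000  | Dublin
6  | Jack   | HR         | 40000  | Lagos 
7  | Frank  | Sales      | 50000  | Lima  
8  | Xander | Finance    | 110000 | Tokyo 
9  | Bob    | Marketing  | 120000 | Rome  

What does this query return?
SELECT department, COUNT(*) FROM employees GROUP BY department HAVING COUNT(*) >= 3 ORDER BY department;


Groups with count >= 3:
  HR: 3 -> PASS
  Finance: 2 -> filtered out
  Legal: 1 -> filtered out
  Marketing: 2 -> filtered out
  Sales: 1 -> filtered out


1 groups:
HR, 3


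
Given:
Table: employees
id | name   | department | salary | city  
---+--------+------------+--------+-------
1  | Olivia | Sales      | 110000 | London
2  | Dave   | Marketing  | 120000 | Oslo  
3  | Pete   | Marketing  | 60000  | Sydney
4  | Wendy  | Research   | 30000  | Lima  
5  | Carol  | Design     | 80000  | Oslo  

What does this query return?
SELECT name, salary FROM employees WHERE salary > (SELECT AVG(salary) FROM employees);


Subquery: AVG(salary) = 80000.0
Filtering: salary > 80000.0
  Olivia (110000) -> MATCH
  Dave (120000) -> MATCH


2 rows:
Olivia, 110000
Dave, 120000


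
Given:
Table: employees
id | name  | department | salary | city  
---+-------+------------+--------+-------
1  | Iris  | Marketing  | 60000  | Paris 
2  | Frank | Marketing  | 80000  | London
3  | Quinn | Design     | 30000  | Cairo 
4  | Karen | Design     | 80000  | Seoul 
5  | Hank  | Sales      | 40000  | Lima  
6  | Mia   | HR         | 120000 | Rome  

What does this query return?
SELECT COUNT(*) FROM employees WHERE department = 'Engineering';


Counting rows where department = 'Engineering'


0


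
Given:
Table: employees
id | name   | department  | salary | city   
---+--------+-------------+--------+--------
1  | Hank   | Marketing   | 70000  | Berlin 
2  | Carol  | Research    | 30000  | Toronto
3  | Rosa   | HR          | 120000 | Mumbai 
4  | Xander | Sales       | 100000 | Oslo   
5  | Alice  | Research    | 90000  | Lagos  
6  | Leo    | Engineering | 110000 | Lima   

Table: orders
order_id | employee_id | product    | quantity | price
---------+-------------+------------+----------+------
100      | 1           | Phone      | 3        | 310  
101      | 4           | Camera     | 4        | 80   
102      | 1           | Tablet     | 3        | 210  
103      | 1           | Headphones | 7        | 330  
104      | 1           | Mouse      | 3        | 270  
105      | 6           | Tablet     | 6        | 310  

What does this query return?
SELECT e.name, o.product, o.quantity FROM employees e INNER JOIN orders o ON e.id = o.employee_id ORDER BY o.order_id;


Joining employees.id = orders.employee_id:
  employee Hank (id=1) -> order Phone
  employee Xander (id=4) -> order Camera
  employee Hank (id=1) -> order Tablet
  employee Hank (id=1) -> order Headphones
  employee Hank (id=1) -> order Mouse
  employee Leo (id=6) -> order Tablet


6 rows:
Hank, Phone, 3
Xander, Camera, 4
Hank, Tablet, 3
Hank, Headphones, 7
Hank, Mouse, 3
Leo, Tablet, 6


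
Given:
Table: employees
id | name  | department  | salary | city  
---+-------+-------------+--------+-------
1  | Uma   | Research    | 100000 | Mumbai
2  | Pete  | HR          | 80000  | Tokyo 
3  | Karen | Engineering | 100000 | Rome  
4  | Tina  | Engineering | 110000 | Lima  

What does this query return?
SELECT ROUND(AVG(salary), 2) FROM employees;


SUM(salary) = 390000
COUNT = 4
ROUND(AVG, 2) = ROUND(390000 / 4, 2) = 97500.0

97500.0


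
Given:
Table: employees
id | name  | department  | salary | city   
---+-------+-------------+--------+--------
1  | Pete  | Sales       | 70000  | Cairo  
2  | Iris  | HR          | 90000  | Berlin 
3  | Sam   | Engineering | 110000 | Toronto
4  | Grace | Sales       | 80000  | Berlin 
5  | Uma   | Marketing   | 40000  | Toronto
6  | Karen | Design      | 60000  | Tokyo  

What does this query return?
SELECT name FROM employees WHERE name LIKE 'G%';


LIKE 'G%' matches names starting with 'G'
Matching: 1

1 rows:
Grace


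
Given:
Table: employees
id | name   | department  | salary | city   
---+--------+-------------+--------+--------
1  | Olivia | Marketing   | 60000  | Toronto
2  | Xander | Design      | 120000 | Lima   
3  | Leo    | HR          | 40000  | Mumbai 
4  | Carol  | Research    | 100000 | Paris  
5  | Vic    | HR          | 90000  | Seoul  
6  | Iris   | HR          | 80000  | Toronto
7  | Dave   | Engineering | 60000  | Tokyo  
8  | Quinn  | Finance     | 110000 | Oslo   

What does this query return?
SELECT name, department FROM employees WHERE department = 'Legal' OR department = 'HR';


Filtering: department = 'Legal' OR 'HR'
Matching: 3 rows

3 rows:
Leo, HR
Vic, HR
Iris, HR


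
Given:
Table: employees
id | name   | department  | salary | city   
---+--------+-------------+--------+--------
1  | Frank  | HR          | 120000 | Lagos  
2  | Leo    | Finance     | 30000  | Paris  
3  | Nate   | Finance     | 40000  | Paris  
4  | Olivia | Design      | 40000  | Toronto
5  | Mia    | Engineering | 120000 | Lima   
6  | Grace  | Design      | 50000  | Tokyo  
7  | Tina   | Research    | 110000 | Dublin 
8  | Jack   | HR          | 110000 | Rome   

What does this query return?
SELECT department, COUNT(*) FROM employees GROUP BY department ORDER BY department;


Assigning each row to its department group:
  Frank -> HR
  Leo -> Finance
  Nate -> Finance
  Olivia -> Design
  Mia -> Engineering
  Grace -> Design
  Tina -> Research
  Jack -> HR


5 groups:
Design, 2
Engineering, 1
Finance, 2
HR, 2
Research, 1


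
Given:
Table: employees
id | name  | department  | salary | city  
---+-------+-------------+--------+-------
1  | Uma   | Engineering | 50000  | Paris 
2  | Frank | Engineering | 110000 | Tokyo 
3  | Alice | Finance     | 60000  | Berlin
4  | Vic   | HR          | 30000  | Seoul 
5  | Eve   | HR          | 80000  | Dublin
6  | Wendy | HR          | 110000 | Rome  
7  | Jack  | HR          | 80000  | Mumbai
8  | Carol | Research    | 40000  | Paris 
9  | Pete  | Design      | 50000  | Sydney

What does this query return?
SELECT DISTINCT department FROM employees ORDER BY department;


All 'department' values (row order): Engineering, Engineering, Finance, HR, HR, HR, HR, Research, Design
Removing duplicates leaves 5 unique value(s).

5 values:
Design
Engineering
Finance
HR
Research


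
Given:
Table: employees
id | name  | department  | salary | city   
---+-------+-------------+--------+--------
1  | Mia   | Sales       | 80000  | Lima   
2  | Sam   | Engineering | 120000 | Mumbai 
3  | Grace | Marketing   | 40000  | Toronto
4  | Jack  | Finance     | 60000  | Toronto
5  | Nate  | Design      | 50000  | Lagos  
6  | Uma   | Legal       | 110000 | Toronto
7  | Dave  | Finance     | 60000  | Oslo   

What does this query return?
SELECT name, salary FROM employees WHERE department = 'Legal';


Filtering: department = 'Legal'
Matching rows: 1

1 rows:
Uma, 110000


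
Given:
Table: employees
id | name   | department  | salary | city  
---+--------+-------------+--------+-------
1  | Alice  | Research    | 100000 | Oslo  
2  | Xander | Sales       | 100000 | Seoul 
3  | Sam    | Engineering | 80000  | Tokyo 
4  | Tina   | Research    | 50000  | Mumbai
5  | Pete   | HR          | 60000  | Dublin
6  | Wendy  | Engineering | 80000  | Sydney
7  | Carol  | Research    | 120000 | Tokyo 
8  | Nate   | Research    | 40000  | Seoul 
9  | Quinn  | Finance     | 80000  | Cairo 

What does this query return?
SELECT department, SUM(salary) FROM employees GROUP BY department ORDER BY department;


Summing salary within each department:
  Engineering: 80000 + 80000 = 160000
  Finance: 80000 = 80000
  HR: 60000 = 60000
  Research: 100000 + 50000 + 120000 + 40000 = 310000
  Sales: 100000 = 100000


5 groups:
Engineering, 160000
Finance, 80000
HR, 60000
Research, 310000
Sales, 100000


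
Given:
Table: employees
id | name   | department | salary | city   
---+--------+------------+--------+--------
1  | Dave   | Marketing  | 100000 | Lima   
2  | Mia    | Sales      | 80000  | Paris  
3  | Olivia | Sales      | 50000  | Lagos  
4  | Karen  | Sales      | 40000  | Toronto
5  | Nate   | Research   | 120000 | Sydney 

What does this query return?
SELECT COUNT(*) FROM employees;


COUNT(*) counts all rows

5


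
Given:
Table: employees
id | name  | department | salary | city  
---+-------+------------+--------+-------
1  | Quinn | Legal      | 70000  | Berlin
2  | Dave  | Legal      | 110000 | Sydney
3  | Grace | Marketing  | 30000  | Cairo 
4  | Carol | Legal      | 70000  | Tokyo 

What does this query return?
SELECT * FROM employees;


SELECT * returns all 4 rows with all columns

4 rows:
1, Quinn, Legal, 70000, Berlin
2, Dave, Legal, 110000, Sydney
3, Grace, Marketing, 30000, Cairo
4, Carol, Legal, 70000, Tokyo


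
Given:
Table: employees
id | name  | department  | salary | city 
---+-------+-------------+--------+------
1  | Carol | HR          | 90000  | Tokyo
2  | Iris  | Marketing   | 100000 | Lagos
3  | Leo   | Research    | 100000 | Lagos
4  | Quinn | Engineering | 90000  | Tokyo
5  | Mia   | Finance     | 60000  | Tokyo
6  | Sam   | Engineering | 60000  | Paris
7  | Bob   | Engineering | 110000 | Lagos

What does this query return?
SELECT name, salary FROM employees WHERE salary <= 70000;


Filtering: salary <= 70000
Matching: 2 rows

2 rows:
Mia, 60000
Sam, 60000


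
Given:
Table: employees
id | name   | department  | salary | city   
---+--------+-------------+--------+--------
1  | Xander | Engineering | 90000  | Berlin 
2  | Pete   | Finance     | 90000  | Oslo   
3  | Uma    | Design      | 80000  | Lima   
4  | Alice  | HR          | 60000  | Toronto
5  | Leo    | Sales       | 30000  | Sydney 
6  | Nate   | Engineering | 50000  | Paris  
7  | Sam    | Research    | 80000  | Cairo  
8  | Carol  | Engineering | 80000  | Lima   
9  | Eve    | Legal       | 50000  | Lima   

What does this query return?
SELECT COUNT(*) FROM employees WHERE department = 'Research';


Counting rows where department = 'Research'
  Sam -> MATCH


1


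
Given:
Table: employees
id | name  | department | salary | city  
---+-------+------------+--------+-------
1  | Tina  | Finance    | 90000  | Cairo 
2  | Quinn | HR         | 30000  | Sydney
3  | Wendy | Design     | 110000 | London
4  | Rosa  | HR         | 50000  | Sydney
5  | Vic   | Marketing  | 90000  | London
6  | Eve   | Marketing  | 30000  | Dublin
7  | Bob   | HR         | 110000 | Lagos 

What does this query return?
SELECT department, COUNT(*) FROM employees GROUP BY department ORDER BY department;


Assigning each row to its department group:
  Tina -> Finance
  Quinn -> HR
  Wendy -> Design
  Rosa -> HR
  Vic -> Marketing
  Eve -> Marketing
  Bob -> HR


4 groups:
Design, 1
Finance, 1
HR, 3
Marketing, 2


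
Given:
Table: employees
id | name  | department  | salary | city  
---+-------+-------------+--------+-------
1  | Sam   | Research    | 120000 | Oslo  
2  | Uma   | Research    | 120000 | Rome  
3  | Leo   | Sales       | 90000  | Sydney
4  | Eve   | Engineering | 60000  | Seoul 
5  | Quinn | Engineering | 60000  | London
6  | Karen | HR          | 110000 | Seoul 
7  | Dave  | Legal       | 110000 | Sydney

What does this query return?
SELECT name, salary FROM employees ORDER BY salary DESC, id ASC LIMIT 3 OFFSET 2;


Sort by salary DESC (id ASC tiebreak), then skip 2 and take 3
Rows 3 through 5

3 rows:
Karen, 110000
Dave, 110000
Leo, 90000


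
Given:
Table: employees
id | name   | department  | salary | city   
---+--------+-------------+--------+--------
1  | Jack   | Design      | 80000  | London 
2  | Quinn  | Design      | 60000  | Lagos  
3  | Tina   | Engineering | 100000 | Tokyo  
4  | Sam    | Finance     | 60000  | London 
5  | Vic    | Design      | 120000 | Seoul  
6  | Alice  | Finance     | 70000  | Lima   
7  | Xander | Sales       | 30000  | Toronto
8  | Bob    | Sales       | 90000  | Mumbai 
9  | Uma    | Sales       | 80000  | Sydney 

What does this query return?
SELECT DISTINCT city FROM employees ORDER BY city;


All 'city' values (row order): London, Lagos, Tokyo, London, Seoul, Lima, Toronto, Mumbai, Sydney
Removing duplicates leaves 8 unique value(s).

8 values:
Lagos
Lima
London
Mumbai
Seoul
Sydney
Tokyo
Toronto


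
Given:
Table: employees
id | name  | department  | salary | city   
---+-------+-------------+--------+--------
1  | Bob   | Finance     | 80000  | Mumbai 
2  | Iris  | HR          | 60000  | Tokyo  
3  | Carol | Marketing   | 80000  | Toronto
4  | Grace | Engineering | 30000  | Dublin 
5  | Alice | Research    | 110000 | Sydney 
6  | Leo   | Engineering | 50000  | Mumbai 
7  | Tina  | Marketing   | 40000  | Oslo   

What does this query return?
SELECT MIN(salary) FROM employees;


Salaries: 80000, 60000, 80000, 30000, 110000, 50000, 40000
MIN = 30000

30000


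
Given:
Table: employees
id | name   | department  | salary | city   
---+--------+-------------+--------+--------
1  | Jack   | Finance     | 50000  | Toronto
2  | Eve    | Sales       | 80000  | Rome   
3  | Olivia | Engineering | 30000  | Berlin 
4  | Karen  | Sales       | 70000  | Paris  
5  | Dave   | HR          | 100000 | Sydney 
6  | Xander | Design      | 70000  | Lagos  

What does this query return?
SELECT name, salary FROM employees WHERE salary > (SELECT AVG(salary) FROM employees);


Subquery: AVG(salary) = 66666.67
Filtering: salary > 66666.67
  Eve (80000) -> MATCH
  Karen (70000) -> MATCH
  Dave (100000) -> MATCH
  Xander (70000) -> MATCH


4 rows:
Eve, 80000
Karen, 70000
Dave, 100000
Xander, 70000


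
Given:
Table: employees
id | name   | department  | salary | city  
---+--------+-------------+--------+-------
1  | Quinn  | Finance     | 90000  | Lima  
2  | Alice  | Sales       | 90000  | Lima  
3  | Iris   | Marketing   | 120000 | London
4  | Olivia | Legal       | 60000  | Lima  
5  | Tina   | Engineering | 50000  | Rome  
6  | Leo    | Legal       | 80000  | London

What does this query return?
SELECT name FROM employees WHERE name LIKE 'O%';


LIKE 'O%' matches names starting with 'O'
Matching: 1

1 rows:
Olivia
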